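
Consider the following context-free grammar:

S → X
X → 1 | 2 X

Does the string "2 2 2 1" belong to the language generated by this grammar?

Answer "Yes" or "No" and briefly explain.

Yes - a valid derivation exists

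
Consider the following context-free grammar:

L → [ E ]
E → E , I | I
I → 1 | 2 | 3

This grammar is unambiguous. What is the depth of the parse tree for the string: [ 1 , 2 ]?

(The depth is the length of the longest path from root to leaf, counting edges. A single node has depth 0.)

4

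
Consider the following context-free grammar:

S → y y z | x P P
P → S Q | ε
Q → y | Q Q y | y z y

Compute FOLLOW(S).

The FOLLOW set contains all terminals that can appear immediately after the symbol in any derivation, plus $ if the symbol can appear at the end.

We compute FOLLOW(S) using the standard algorithm.
FOLLOW(S) starts with {$}.
FIRST(P) = {x, y, ε}
FIRST(Q) = {y}
FIRST(S) = {x, y}
FOLLOW(P) = {$, x, y}
FOLLOW(Q) = {$, x, y}
FOLLOW(S) = {$, y}
Therefore, FOLLOW(S) = {$, y}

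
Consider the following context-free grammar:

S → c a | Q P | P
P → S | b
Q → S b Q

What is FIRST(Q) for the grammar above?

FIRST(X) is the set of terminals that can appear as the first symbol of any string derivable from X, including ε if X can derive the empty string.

We compute FIRST(Q) using the standard algorithm.
FIRST(P) = {b, c}
FIRST(Q) = {b, c}
FIRST(S) = {b, c}
Therefore, FIRST(Q) = {b, c}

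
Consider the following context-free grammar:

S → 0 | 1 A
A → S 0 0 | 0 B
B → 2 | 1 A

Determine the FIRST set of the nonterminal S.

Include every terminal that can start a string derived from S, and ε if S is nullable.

We compute FIRST(S) using the standard algorithm.
FIRST(A) = {0, 1}
FIRST(B) = {1, 2}
FIRST(S) = {0, 1}
Therefore, FIRST(S) = {0, 1}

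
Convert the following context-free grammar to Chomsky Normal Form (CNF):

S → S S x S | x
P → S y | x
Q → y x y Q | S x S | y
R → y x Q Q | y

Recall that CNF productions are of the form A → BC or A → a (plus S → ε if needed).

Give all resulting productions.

TX → x; S → x; TY → y; P → x; Q → y; R → y; S → S X0; X0 → S X1; X1 → TX S; P → S TY; Q → TY X2; X2 → TX X3; X3 → TY Q; Q → S X4; X4 → TX S; R → TY X5; X5 → TX X6; X6 → Q Q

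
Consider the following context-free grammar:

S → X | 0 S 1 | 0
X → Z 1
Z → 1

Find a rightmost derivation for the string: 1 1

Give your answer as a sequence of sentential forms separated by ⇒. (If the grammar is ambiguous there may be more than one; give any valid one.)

S ⇒ X ⇒ Z 1 ⇒ 1 1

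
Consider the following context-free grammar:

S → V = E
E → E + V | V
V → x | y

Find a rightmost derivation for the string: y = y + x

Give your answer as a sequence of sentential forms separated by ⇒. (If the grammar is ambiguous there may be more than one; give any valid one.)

S ⇒ V = E ⇒ V = E + V ⇒ V = E + x ⇒ V = V + x ⇒ V = y + x ⇒ y = y + x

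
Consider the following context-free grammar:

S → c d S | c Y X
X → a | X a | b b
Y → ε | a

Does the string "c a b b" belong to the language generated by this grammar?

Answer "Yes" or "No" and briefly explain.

Yes - a valid derivation exists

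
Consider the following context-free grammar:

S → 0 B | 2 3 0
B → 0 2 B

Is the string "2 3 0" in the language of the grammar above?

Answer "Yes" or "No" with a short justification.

Yes - a valid derivation exists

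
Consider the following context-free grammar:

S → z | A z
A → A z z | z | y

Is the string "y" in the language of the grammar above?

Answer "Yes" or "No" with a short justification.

No - no valid derivation exists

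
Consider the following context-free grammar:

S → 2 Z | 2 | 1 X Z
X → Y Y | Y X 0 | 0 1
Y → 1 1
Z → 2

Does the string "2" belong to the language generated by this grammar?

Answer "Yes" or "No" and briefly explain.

Yes - a valid derivation exists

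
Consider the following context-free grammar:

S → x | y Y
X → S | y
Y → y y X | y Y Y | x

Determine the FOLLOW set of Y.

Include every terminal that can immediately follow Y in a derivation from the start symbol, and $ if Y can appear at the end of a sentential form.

We compute FOLLOW(Y) using the standard algorithm.
FOLLOW(S) starts with {$}.
FIRST(S) = {x, y}
FIRST(X) = {x, y}
FIRST(Y) = {x, y}
FOLLOW(S) = {$, x, y}
FOLLOW(X) = {$, x, y}
FOLLOW(Y) = {$, x, y}
Therefore, FOLLOW(Y) = {$, x, y}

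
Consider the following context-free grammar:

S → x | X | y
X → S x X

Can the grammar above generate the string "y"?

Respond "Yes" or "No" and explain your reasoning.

Yes - a valid derivation exists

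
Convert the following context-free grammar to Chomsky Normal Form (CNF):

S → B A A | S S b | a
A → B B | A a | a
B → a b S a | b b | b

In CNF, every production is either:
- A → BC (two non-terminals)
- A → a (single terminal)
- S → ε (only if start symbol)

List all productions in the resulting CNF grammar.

TB → b; S → a; TA → a; A → a; B → b; S → B X0; X0 → A A; S → S X1; X1 → S TB; A → B B; A → A TA; B → TA X2; X2 → TB X3; X3 → S TA; B → TB TB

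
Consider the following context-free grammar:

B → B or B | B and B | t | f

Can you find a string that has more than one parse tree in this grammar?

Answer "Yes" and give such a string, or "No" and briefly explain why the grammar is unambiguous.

Yes - the string 't and t or t and t or f' has two distinct parse trees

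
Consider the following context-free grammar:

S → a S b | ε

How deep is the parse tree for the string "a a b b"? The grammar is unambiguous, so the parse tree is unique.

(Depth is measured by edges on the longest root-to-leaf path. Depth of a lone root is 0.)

3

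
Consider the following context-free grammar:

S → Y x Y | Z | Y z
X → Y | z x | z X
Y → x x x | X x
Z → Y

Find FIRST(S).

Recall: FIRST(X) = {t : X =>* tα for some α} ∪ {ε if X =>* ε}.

We compute FIRST(S) using the standard algorithm.
FIRST(S) = {x, z}
FIRST(X) = {x, z}
FIRST(Y) = {x, z}
FIRST(Z) = {x, z}
Therefore, FIRST(S) = {x, z}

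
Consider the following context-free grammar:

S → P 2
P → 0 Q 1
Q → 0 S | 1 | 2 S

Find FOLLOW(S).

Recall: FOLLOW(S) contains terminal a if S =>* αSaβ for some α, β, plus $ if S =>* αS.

We compute FOLLOW(S) using the standard algorithm.
FOLLOW(S) starts with {$}.
FIRST(P) = {0}
FIRST(Q) = {0, 1, 2}
FIRST(S) = {0}
FOLLOW(P) = {2}
FOLLOW(Q) = {1}
FOLLOW(S) = {$, 1}
Therefore, FOLLOW(S) = {$, 1}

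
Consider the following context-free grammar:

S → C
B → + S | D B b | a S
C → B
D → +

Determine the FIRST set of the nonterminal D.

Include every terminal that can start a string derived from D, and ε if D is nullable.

We compute FIRST(D) using the standard algorithm.
FIRST(B) = {+, a}
FIRST(C) = {+, a}
FIRST(D) = {+}
FIRST(S) = {+, a}
Therefore, FIRST(D) = {+}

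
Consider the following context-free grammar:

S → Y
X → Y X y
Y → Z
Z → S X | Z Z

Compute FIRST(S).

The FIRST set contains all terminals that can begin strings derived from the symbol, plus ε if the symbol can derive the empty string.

We compute FIRST(S) using the standard algorithm.
FIRST(S) = {}
FIRST(X) = {}
FIRST(Y) = {}
FIRST(Z) = {}
Therefore, FIRST(S) = {}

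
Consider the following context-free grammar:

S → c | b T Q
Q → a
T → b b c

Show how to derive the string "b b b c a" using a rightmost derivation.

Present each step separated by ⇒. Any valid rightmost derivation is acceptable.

S ⇒ b T Q ⇒ b T a ⇒ b b b c a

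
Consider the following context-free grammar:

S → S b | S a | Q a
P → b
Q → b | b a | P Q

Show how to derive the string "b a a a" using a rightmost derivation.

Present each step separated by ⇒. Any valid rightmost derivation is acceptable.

S ⇒ S a ⇒ Q a a ⇒ b a a a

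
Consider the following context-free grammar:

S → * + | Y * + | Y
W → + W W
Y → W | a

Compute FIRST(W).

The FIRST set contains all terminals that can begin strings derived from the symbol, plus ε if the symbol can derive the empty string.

We compute FIRST(W) using the standard algorithm.
FIRST(S) = {*, +, a}
FIRST(W) = {+}
FIRST(Y) = {+, a}
Therefore, FIRST(W) = {+}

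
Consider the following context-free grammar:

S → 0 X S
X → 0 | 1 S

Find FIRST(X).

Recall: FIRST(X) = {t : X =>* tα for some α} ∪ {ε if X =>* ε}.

We compute FIRST(X) using the standard algorithm.
FIRST(S) = {0}
FIRST(X) = {0, 1}
Therefore, FIRST(X) = {0, 1}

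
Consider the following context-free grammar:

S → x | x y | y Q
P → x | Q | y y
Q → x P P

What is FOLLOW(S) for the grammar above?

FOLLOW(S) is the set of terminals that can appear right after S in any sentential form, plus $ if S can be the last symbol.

We compute FOLLOW(S) using the standard algorithm.
FOLLOW(S) starts with {$}.
FIRST(P) = {x, y}
FIRST(Q) = {x}
FIRST(S) = {x, y}
FOLLOW(P) = {$, x, y}
FOLLOW(Q) = {$, x, y}
FOLLOW(S) = {$}
Therefore, FOLLOW(S) = {$}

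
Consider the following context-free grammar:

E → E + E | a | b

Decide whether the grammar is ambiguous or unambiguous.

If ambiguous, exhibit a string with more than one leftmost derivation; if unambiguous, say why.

Ambiguous - the string 'a + b + b + b' has two distinct leftmost derivations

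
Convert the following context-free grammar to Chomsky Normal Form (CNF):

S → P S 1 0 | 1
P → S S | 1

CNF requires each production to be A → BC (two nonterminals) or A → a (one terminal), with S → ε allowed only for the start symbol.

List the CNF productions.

T1 → 1; T0 → 0; S → 1; P → 1; S → P X0; X0 → S X1; X1 → T1 T0; P → S S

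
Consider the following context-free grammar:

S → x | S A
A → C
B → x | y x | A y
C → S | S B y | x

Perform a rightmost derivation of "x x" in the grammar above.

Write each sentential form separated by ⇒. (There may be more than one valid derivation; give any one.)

S ⇒ S A ⇒ S C ⇒ S x ⇒ x x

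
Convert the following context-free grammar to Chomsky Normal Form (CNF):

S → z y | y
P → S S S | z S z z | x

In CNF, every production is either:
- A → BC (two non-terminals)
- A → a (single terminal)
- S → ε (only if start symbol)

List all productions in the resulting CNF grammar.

TZ → z; TY → y; S → y; P → x; S → TZ TY; P → S X0; X0 → S S; P → TZ X1; X1 → S X2; X2 → TZ TZ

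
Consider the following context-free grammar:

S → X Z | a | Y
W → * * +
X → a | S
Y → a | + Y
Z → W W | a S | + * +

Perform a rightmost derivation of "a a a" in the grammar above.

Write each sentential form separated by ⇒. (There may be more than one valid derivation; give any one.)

S ⇒ X Z ⇒ X a S ⇒ X a a ⇒ a a a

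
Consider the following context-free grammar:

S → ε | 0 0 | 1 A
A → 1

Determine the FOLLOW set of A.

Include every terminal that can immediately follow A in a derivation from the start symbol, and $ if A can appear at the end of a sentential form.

We compute FOLLOW(A) using the standard algorithm.
FOLLOW(S) starts with {$}.
FIRST(A) = {1}
FIRST(S) = {0, 1, ε}
FOLLOW(A) = {$}
FOLLOW(S) = {$}
Therefore, FOLLOW(A) = {$}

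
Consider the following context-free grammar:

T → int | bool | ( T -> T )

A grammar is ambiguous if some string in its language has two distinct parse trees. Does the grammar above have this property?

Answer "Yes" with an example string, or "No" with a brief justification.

No - the grammar is unambiguous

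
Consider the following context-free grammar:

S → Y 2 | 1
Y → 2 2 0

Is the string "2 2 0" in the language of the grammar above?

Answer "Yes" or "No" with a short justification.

No - no valid derivation exists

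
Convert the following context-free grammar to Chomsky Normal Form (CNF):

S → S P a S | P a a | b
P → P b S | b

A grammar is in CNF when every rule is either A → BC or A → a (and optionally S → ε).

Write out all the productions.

TA → a; S → b; TB → b; P → b; S → S X0; X0 → P X1; X1 → TA S; S → P X2; X2 → TA TA; P → P X3; X3 → TB S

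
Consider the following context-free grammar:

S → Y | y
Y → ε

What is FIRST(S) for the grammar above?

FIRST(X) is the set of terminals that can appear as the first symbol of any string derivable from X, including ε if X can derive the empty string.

We compute FIRST(S) using the standard algorithm.
FIRST(S) = {y, ε}
FIRST(Y) = {ε}
Therefore, FIRST(S) = {y, ε}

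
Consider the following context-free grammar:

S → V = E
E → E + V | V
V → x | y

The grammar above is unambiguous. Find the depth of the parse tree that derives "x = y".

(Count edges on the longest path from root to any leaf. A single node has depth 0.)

3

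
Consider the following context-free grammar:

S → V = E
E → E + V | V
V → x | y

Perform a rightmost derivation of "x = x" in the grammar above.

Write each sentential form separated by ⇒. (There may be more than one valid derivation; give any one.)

S ⇒ V = E ⇒ V = V ⇒ V = x ⇒ x = x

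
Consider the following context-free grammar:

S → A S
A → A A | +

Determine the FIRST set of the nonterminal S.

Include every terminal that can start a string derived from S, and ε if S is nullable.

We compute FIRST(S) using the standard algorithm.
FIRST(A) = {+}
FIRST(S) = {+}
Therefore, FIRST(S) = {+}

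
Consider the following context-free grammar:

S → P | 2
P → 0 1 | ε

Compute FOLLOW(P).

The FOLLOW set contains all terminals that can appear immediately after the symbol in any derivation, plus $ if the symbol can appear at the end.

We compute FOLLOW(P) using the standard algorithm.
FOLLOW(S) starts with {$}.
FIRST(P) = {0, ε}
FIRST(S) = {0, 2, ε}
FOLLOW(P) = {$}
FOLLOW(S) = {$}
Therefore, FOLLOW(P) = {$}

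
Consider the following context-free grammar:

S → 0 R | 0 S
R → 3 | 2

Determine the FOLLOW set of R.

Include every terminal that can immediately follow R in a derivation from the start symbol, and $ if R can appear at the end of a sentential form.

We compute FOLLOW(R) using the standard algorithm.
FOLLOW(S) starts with {$}.
FIRST(R) = {2, 3}
FIRST(S) = {0}
FOLLOW(R) = {$}
FOLLOW(S) = {$}
Therefore, FOLLOW(R) = {$}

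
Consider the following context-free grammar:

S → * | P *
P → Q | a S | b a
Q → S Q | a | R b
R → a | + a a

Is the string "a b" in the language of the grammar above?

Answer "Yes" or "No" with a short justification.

No - no valid derivation exists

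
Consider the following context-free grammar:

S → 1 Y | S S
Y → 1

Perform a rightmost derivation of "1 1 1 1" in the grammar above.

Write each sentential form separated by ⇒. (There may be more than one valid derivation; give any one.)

S ⇒ S S ⇒ S 1 Y ⇒ S 1 1 ⇒ 1 Y 1 1 ⇒ 1 1 1 1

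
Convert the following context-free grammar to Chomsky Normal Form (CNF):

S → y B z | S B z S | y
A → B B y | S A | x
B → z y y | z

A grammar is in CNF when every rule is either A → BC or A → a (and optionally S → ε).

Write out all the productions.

TY → y; TZ → z; S → y; A → x; B → z; S → TY X0; X0 → B TZ; S → S X1; X1 → B X2; X2 → TZ S; A → B X3; X3 → B TY; A → S A; B → TZ X4; X4 → TY TY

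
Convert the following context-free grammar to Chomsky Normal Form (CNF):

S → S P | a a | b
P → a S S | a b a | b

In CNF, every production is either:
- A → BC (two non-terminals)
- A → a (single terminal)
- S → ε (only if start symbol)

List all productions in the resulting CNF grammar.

TA → a; S → b; TB → b; P → b; S → S P; S → TA TA; P → TA X0; X0 → S S; P → TA X1; X1 → TB TA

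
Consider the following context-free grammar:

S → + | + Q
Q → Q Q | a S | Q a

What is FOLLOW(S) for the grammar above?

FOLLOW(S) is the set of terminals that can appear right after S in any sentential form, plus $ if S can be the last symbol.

We compute FOLLOW(S) using the standard algorithm.
FOLLOW(S) starts with {$}.
FIRST(Q) = {a}
FIRST(S) = {+}
FOLLOW(Q) = {$, a}
FOLLOW(S) = {$, a}
Therefore, FOLLOW(S) = {$, a}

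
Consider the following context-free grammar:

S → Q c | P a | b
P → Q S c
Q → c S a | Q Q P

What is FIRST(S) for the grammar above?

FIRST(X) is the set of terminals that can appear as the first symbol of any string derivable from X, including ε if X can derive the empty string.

We compute FIRST(S) using the standard algorithm.
FIRST(P) = {c}
FIRST(Q) = {c}
FIRST(S) = {b, c}
Therefore, FIRST(S) = {b, c}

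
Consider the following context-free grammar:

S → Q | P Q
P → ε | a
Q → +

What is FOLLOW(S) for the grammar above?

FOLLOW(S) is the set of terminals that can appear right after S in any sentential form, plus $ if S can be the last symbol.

We compute FOLLOW(S) using the standard algorithm.
FOLLOW(S) starts with {$}.
FIRST(P) = {a, ε}
FIRST(Q) = {+}
FIRST(S) = {+, a}
FOLLOW(P) = {+}
FOLLOW(Q) = {$}
FOLLOW(S) = {$}
Therefore, FOLLOW(S) = {$}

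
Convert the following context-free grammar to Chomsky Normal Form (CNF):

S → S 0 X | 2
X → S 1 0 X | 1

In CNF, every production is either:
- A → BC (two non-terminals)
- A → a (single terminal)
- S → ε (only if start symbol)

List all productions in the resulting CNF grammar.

T0 → 0; S → 2; T1 → 1; X → 1; S → S X0; X0 → T0 X; X → S X1; X1 → T1 X2; X2 → T0 X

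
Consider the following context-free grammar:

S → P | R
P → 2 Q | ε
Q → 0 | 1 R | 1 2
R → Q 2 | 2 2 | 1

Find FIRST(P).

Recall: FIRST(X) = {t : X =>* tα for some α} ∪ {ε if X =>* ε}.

We compute FIRST(P) using the standard algorithm.
FIRST(P) = {2, ε}
FIRST(Q) = {0, 1}
FIRST(R) = {0, 1, 2}
FIRST(S) = {0, 1, 2, ε}
Therefore, FIRST(P) = {2, ε}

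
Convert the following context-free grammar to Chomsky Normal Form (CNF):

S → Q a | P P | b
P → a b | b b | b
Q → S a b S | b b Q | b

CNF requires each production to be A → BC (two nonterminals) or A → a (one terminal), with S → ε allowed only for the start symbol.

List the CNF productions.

TA → a; S → b; TB → b; P → b; Q → b; S → Q TA; S → P P; P → TA TB; P → TB TB; Q → S X0; X0 → TA X1; X1 → TB S; Q → TB X2; X2 → TB Q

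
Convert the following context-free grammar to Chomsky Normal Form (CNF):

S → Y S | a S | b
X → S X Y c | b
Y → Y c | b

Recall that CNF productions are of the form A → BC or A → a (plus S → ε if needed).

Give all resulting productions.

TA → a; S → b; TC → c; X → b; Y → b; S → Y S; S → TA S; X → S X0; X0 → X X1; X1 → Y TC; Y → Y TC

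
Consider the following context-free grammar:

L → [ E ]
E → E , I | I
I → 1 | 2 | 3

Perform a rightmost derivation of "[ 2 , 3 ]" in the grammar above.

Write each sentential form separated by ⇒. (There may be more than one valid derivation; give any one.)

L ⇒ [ E ] ⇒ [ E , I ] ⇒ [ E , 3 ] ⇒ [ I , 3 ] ⇒ [ 2 , 3 ]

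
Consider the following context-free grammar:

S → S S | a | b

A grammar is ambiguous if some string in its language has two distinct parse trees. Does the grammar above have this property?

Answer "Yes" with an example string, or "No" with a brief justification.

Yes - the string 'a b b a b b' has two distinct parse trees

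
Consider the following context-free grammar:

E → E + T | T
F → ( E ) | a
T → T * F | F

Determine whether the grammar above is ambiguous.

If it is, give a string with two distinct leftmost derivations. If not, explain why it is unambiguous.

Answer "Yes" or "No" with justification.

No - the grammar is unambiguous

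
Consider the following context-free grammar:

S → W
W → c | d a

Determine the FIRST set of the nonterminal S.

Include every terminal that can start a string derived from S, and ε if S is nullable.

We compute FIRST(S) using the standard algorithm.
FIRST(S) = {c, d}
FIRST(W) = {c, d}
Therefore, FIRST(S) = {c, d}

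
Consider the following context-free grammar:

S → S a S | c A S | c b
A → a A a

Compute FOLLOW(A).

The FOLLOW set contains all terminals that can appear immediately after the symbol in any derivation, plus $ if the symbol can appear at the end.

We compute FOLLOW(A) using the standard algorithm.
FOLLOW(S) starts with {$}.
FIRST(A) = {a}
FIRST(S) = {c}
FOLLOW(A) = {a, c}
FOLLOW(S) = {$, a}
Therefore, FOLLOW(A) = {a, c}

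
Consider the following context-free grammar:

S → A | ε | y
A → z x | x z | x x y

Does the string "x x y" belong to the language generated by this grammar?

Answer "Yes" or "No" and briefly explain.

Yes - a valid derivation exists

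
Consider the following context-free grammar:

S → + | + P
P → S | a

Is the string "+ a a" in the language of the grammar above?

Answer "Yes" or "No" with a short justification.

No - no valid derivation exists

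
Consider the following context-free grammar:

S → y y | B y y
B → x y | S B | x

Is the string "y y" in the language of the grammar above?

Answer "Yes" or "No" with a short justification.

Yes - a valid derivation exists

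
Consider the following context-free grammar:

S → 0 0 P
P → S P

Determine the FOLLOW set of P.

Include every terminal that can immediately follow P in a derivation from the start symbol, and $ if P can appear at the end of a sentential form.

We compute FOLLOW(P) using the standard algorithm.
FOLLOW(S) starts with {$}.
FIRST(P) = {0}
FIRST(S) = {0}
FOLLOW(P) = {$, 0}
FOLLOW(S) = {$, 0}
Therefore, FOLLOW(P) = {$, 0}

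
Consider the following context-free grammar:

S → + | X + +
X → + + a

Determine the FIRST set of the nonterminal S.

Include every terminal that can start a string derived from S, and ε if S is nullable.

We compute FIRST(S) using the standard algorithm.
FIRST(S) = {+}
FIRST(X) = {+}
Therefore, FIRST(S) = {+}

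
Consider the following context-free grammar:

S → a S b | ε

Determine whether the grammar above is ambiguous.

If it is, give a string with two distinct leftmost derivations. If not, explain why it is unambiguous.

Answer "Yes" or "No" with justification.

No - the grammar is unambiguous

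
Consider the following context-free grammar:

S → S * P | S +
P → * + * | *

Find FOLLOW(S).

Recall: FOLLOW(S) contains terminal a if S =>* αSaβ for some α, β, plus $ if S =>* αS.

We compute FOLLOW(S) using the standard algorithm.
FOLLOW(S) starts with {$}.
FIRST(P) = {*}
FIRST(S) = {}
FOLLOW(P) = {$, *, +}
FOLLOW(S) = {$, *, +}
Therefore, FOLLOW(S) = {$, *, +}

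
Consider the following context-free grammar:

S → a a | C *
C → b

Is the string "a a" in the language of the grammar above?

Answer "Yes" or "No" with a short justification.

Yes - a valid derivation exists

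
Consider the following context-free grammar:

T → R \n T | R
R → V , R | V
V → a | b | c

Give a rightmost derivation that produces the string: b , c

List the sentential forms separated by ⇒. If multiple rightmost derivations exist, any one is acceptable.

T ⇒ R ⇒ V , R ⇒ V , V ⇒ V , c ⇒ b , c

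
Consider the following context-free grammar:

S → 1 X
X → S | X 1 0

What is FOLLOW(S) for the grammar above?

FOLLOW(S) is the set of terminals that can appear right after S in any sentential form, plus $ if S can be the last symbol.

We compute FOLLOW(S) using the standard algorithm.
FOLLOW(S) starts with {$}.
FIRST(S) = {1}
FIRST(X) = {1}
FOLLOW(S) = {$, 1}
FOLLOW(X) = {$, 1}
Therefore, FOLLOW(S) = {$, 1}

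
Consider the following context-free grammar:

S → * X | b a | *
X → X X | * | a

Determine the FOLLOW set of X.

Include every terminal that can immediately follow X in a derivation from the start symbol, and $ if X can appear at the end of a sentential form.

We compute FOLLOW(X) using the standard algorithm.
FOLLOW(S) starts with {$}.
FIRST(S) = {*, b}
FIRST(X) = {*, a}
FOLLOW(S) = {$}
FOLLOW(X) = {$, *, a}
Therefore, FOLLOW(X) = {$, *, a}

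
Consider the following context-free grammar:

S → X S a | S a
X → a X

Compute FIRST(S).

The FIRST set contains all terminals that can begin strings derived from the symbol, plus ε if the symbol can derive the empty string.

We compute FIRST(S) using the standard algorithm.
FIRST(S) = {a}
FIRST(X) = {a}
Therefore, FIRST(S) = {a}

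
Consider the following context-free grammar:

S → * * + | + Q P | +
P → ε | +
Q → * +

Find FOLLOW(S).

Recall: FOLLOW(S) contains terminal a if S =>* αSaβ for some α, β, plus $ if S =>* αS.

We compute FOLLOW(S) using the standard algorithm.
FOLLOW(S) starts with {$}.
FIRST(P) = {+, ε}
FIRST(Q) = {*}
FIRST(S) = {*, +}
FOLLOW(P) = {$}
FOLLOW(Q) = {$, +}
FOLLOW(S) = {$}
Therefore, FOLLOW(S) = {$}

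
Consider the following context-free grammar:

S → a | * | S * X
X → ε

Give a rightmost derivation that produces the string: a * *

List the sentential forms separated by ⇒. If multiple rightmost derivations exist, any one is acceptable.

S ⇒ S * X ⇒ S * ⇒ S * X * ⇒ S * * ⇒ a * *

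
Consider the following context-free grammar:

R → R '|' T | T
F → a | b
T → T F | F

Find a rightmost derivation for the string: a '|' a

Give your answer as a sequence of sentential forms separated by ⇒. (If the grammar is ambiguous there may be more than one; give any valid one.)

R ⇒ R '|' T ⇒ R '|' F ⇒ R '|' a ⇒ T '|' a ⇒ F '|' a ⇒ a '|' a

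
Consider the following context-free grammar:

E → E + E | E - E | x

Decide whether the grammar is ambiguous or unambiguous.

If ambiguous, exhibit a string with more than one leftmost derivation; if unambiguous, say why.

Ambiguous - the string 'x - x + x + x + x + x' has two distinct leftmost derivations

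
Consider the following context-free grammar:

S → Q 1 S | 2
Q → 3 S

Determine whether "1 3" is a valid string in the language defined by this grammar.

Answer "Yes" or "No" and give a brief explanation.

No - no valid derivation exists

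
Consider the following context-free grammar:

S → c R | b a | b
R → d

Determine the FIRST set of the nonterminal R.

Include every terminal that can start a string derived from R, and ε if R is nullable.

We compute FIRST(R) using the standard algorithm.
FIRST(R) = {d}
FIRST(S) = {b, c}
Therefore, FIRST(R) = {d}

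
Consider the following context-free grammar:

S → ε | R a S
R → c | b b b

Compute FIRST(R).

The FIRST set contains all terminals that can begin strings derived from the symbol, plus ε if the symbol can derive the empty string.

We compute FIRST(R) using the standard algorithm.
FIRST(R) = {b, c}
FIRST(S) = {b, c, ε}
Therefore, FIRST(R) = {b, c}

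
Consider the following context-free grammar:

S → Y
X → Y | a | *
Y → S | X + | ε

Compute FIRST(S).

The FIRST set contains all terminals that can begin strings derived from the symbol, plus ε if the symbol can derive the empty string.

We compute FIRST(S) using the standard algorithm.
FIRST(S) = {*, +, a, ε}
FIRST(X) = {*, +, a, ε}
FIRST(Y) = {*, +, a, ε}
Therefore, FIRST(S) = {*, +, a, ε}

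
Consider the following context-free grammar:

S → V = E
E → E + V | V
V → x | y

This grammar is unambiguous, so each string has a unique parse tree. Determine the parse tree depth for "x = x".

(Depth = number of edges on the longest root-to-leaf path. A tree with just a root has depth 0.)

3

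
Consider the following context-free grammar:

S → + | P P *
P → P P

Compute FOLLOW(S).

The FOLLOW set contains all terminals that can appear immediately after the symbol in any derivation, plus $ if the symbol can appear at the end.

We compute FOLLOW(S) using the standard algorithm.
FOLLOW(S) starts with {$}.
FIRST(P) = {}
FIRST(S) = {+}
FOLLOW(P) = {*}
FOLLOW(S) = {$}
Therefore, FOLLOW(S) = {$}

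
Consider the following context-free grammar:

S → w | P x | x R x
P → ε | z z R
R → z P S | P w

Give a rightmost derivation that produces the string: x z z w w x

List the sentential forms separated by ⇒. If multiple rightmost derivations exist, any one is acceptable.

S ⇒ x R x ⇒ x P w x ⇒ x z z R w x ⇒ x z z P w w x ⇒ x z z w w x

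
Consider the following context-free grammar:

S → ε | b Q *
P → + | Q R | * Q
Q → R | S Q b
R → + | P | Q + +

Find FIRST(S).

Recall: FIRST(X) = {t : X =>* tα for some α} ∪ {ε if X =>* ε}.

We compute FIRST(S) using the standard algorithm.
FIRST(P) = {*, +, b}
FIRST(Q) = {*, +, b}
FIRST(R) = {*, +, b}
FIRST(S) = {b, ε}
Therefore, FIRST(S) = {b, ε}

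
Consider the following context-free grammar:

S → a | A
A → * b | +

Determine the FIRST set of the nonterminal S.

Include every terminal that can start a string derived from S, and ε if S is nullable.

We compute FIRST(S) using the standard algorithm.
FIRST(A) = {*, +}
FIRST(S) = {*, +, a}
Therefore, FIRST(S) = {*, +, a}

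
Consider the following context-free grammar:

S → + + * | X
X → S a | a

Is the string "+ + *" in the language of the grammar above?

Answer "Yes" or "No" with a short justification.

Yes - a valid derivation exists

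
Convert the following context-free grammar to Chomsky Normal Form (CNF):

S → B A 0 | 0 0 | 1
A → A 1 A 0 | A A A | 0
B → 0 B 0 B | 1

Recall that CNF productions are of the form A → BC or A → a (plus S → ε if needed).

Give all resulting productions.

T0 → 0; S → 1; T1 → 1; A → 0; B → 1; S → B X0; X0 → A T0; S → T0 T0; A → A X1; X1 → T1 X2; X2 → A T0; A → A X3; X3 → A A; B → T0 X4; X4 → B X5; X5 → T0 B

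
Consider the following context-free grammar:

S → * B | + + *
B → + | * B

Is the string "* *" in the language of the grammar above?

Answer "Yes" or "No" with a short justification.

No - no valid derivation exists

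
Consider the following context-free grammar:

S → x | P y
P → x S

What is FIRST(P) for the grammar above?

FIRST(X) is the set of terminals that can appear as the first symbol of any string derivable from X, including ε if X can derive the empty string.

We compute FIRST(P) using the standard algorithm.
FIRST(P) = {x}
FIRST(S) = {x}
Therefore, FIRST(P) = {x}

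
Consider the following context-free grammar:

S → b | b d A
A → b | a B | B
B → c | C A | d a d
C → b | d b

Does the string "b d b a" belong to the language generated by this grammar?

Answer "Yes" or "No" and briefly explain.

No - no valid derivation exists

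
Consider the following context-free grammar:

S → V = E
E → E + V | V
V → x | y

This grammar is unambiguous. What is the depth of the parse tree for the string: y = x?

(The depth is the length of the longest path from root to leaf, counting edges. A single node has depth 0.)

3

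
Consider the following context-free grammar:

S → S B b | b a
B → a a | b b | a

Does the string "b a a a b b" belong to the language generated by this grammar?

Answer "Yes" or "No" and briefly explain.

No - no valid derivation exists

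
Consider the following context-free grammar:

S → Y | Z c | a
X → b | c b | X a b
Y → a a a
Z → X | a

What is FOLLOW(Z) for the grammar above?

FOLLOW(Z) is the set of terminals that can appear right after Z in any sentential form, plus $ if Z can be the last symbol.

We compute FOLLOW(Z) using the standard algorithm.
FOLLOW(S) starts with {$}.
FIRST(S) = {a, b, c}
FIRST(X) = {b, c}
FIRST(Y) = {a}
FIRST(Z) = {a, b, c}
FOLLOW(S) = {$}
FOLLOW(X) = {a, c}
FOLLOW(Y) = {$}
FOLLOW(Z) = {c}
Therefore, FOLLOW(Z) = {c}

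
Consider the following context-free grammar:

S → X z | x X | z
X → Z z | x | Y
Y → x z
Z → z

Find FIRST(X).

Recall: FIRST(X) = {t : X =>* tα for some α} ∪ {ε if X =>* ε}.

We compute FIRST(X) using the standard algorithm.
FIRST(S) = {x, z}
FIRST(X) = {x, z}
FIRST(Y) = {x}
FIRST(Z) = {z}
Therefore, FIRST(X) = {x, z}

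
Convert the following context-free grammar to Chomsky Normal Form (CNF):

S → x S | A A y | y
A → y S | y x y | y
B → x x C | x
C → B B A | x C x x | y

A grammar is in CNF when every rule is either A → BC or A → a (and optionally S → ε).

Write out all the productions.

TX → x; TY → y; S → y; A → y; B → x; C → y; S → TX S; S → A X0; X0 → A TY; A → TY S; A → TY X1; X1 → TX TY; B → TX X2; X2 → TX C; C → B X3; X3 → B A; C → TX X4; X4 → C X5; X5 → TX TX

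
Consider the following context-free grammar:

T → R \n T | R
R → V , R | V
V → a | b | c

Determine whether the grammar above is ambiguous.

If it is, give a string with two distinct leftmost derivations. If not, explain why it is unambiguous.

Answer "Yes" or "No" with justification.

No - the grammar is unambiguous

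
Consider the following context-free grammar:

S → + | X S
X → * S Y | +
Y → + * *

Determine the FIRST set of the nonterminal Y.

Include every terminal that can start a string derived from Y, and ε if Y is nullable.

We compute FIRST(Y) using the standard algorithm.
FIRST(S) = {*, +}
FIRST(X) = {*, +}
FIRST(Y) = {+}
Therefore, FIRST(Y) = {+}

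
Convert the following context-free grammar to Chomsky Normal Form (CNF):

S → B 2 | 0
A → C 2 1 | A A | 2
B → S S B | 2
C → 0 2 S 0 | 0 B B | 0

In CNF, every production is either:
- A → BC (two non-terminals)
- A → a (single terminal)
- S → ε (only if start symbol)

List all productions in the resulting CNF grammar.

T2 → 2; S → 0; T1 → 1; A → 2; B → 2; T0 → 0; C → 0; S → B T2; A → C X0; X0 → T2 T1; A → A A; B → S X1; X1 → S B; C → T0 X2; X2 → T2 X3; X3 → S T0; C → T0 X4; X4 → B B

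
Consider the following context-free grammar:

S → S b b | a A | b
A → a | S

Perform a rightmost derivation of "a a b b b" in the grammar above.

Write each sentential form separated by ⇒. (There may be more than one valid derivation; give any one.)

S ⇒ S b b ⇒ a A b b ⇒ a S b b ⇒ a a A b b ⇒ a a S b b ⇒ a a b b b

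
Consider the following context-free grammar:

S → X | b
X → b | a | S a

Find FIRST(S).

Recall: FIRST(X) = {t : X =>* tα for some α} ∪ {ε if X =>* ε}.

We compute FIRST(S) using the standard algorithm.
FIRST(S) = {a, b}
FIRST(X) = {a, b}
Therefore, FIRST(S) = {a, b}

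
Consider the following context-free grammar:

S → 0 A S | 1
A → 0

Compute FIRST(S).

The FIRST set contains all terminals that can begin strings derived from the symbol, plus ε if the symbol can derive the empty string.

We compute FIRST(S) using the standard algorithm.
FIRST(A) = {0}
FIRST(S) = {0, 1}
Therefore, FIRST(S) = {0, 1}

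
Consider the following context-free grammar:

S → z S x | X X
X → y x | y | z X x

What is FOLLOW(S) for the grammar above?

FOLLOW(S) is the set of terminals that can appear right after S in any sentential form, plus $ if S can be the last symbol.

We compute FOLLOW(S) using the standard algorithm.
FOLLOW(S) starts with {$}.
FIRST(S) = {y, z}
FIRST(X) = {y, z}
FOLLOW(S) = {$, x}
FOLLOW(X) = {$, x, y, z}
Therefore, FOLLOW(S) = {$, x}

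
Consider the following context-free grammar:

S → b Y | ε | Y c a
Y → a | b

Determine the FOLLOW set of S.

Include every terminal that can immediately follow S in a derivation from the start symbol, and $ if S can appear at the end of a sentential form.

We compute FOLLOW(S) using the standard algorithm.
FOLLOW(S) starts with {$}.
FIRST(S) = {a, b, ε}
FIRST(Y) = {a, b}
FOLLOW(S) = {$}
FOLLOW(Y) = {$, c}
Therefore, FOLLOW(S) = {$}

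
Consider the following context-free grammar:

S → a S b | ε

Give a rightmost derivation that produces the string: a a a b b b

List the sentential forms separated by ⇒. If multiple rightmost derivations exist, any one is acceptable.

S ⇒ a S b ⇒ a a S b b ⇒ a a a S b b b ⇒ a a a b b b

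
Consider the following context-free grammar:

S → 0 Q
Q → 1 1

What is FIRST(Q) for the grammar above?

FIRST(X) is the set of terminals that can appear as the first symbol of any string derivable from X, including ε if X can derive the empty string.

We compute FIRST(Q) using the standard algorithm.
FIRST(Q) = {1}
FIRST(S) = {0}
Therefore, FIRST(Q) = {1}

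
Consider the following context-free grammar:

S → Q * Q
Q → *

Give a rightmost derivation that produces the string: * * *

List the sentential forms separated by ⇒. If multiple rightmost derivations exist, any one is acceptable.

S ⇒ Q * Q ⇒ Q * * ⇒ * * *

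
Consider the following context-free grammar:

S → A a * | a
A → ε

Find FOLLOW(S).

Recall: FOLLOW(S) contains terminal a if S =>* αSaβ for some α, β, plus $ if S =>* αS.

We compute FOLLOW(S) using the standard algorithm.
FOLLOW(S) starts with {$}.
FIRST(A) = {ε}
FIRST(S) = {a}
FOLLOW(A) = {a}
FOLLOW(S) = {$}
Therefore, FOLLOW(S) = {$}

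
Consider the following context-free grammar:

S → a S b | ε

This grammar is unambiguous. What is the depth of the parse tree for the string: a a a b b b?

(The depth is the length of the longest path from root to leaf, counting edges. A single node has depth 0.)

4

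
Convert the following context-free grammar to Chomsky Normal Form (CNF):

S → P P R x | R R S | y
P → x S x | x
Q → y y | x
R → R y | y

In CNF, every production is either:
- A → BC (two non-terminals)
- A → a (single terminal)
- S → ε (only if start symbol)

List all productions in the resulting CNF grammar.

TX → x; S → y; P → x; TY → y; Q → x; R → y; S → P X0; X0 → P X1; X1 → R TX; S → R X2; X2 → R S; P → TX X3; X3 → S TX; Q → TY TY; R → R TY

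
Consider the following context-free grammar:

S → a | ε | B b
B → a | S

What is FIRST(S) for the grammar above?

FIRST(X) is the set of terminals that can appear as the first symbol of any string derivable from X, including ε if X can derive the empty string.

We compute FIRST(S) using the standard algorithm.
FIRST(B) = {a, b, ε}
FIRST(S) = {a, b, ε}
Therefore, FIRST(S) = {a, b, ε}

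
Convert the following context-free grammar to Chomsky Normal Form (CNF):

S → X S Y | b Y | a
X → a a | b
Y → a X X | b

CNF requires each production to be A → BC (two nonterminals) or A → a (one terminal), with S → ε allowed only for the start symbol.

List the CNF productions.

TB → b; S → a; TA → a; X → b; Y → b; S → X X0; X0 → S Y; S → TB Y; X → TA TA; Y → TA X1; X1 → X X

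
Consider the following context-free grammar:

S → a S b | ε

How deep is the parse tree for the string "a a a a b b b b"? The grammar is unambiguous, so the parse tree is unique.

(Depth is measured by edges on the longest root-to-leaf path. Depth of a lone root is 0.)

5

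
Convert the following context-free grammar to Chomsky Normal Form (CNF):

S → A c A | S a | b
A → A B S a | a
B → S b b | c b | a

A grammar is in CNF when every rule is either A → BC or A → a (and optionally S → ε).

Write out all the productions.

TC → c; TA → a; S → b; A → a; TB → b; B → a; S → A X0; X0 → TC A; S → S TA; A → A X1; X1 → B X2; X2 → S TA; B → S X3; X3 → TB TB; B → TC TB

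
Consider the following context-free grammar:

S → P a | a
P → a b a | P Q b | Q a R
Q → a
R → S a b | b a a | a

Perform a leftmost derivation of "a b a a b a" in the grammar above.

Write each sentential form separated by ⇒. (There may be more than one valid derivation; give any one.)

S ⇒ P a ⇒ P Q b a ⇒ a b a Q b a ⇒ a b a a b a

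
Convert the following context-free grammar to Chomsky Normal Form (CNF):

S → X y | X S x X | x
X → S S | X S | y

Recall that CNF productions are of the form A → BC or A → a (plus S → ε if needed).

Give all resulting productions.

TY → y; TX → x; S → x; X → y; S → X TY; S → X X0; X0 → S X1; X1 → TX X; X → S S; X → X S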